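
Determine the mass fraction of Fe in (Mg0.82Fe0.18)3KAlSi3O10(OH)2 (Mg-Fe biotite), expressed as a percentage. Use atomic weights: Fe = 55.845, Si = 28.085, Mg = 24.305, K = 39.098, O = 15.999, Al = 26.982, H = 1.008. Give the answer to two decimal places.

M((Mg0.82Fe0.18)3KAlSi3O10(OH)2) = 434.286 g/mol.
Fe contributes 0.54 × 55.845 = 30.156 g per mole.
30.156/434.286 = 0.0694 → 6.94%.

6.94 wt%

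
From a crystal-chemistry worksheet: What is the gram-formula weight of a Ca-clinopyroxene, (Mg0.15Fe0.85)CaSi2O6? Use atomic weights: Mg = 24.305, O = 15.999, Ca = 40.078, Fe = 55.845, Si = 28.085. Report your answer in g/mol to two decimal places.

243.36 g/mol

M = 0.15*24.305 + 0.85*55.845 + 1*40.078 + 2*28.085 + 6*15.999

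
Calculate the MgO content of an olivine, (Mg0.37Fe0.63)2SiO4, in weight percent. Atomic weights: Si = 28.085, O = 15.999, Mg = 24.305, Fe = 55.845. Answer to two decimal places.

16.53 wt%

Formula mass = 180.431 g/mol.
0.74 Mg → 0.7400 mol MgO per formula unit; M(MgO) = 40.304, so MgO mass = 29.825 g.
29.825/180.431 × 100 = 16.53 wt%.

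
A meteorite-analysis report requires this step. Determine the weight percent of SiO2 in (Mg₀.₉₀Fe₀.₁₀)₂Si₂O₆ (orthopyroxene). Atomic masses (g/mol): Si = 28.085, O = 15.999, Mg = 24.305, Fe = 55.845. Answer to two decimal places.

Molar mass of (Mg₀.₉₀Fe₀.₁₀)₂Si₂O₆ = 1.80·24.305 + 0.20·55.845 + 2·28.085 + 6·15.999 = 207.082 g/mol.
Each formula unit contains 2 Si, equivalent to 2/1 = 2.0000 mol SiO2.
M(SiO2) = 1×28.085 + 2×15.999 = 60.083 g/mol.
Mass of SiO2 per formula unit = 2.0000 × 60.083 = 120.166 g.
SiO2 wt% = 120.166 / 207.082 × 100 = 58.03%.

58.03 wt%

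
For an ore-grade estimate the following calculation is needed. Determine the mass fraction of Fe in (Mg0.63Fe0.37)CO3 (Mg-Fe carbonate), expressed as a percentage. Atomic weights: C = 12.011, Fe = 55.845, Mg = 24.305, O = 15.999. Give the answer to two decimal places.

21.53 wt%

Molar mass of (Mg0.63Fe0.37)CO3: 0.63×24.305 + 0.37×55.845 + 1×12.011 + 3×15.999 = 95.983 g/mol.
Mass of Fe per formula unit: 0.37 × 55.845 = 20.663 g.
Weight fraction Fe = 20.663 / 95.983 = 0.2153.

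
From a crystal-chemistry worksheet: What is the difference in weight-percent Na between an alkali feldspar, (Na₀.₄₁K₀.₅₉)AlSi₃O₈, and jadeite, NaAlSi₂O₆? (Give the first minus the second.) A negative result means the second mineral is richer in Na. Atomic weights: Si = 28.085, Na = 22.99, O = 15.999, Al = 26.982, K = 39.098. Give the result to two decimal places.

-7.90 percentage points

First mineral: 9.426 g Na in 271.723 g formula = 3.47 wt% Na.
Second mineral: 22.990 g Na in 202.136 g formula = 11.37 wt% Na.
3.47% − 11.37% gives a difference of -7.90 percentage points.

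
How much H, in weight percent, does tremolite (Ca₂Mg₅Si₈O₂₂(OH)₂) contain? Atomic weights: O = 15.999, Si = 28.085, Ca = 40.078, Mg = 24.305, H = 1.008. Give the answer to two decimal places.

0.25 weight percent

Formula mass = 2*40.078 + 5*24.305 + 8*28.085 + 24*15.999 + 2*1.008 = 812.353 g/mol, of which 2.016 g is H.
So H makes up 2.016/812.353 = 0.0025 of the mass, i.e. 0.25%.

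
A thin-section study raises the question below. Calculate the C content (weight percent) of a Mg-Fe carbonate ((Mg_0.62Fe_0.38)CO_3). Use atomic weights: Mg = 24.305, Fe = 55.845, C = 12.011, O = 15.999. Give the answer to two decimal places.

12.47 weight percent

Molar mass of (Mg_0.62Fe_0.38)CO_3: 0.62·24.305 + 0.38·55.845 + 1·12.011 + 3·15.999 = 96.298 g/mol.
Mass of C per formula unit: 1 × 12.011 = 12.011 g.
Weight fraction C = 12.011 / 96.298 = 0.1247.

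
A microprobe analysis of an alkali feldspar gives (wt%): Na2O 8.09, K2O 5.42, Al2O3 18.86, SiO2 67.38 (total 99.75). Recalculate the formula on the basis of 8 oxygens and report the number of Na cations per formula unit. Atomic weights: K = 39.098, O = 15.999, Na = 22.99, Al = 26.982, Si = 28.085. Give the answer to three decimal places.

0.699 Na apfu

8.09 wt% Na2O ÷ 61.979 g/mol = 0.13053 mol, giving 0.26106 Na and 0.13053 O.
5.42 wt% K2O ÷ 94.195 g/mol = 0.05754 mol, giving 0.11508 K and 0.05754 O.
18.86 wt% Al2O3 ÷ 101.961 g/mol = 0.18497 mol, giving 0.36994 Al and 0.55491 O.
67.38 wt% SiO2 ÷ 60.083 g/mol = 1.12145 mol, giving 1.12145 Si and 2.24290 O.
Oxygen sums to 2.98588; scaling by 8/2.98588 = 2.67928 puts the formula on 8 O.
Na: 0.26106 × 2.67928 = 0.699 atoms per formula unit.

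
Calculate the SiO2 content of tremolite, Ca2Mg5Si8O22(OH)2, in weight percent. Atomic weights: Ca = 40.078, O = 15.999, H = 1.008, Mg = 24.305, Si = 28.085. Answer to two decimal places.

59.17 wt%

Molar mass of Ca2Mg5Si8O22(OH)2 = 2*40.078 + 5*24.305 + 8*28.085 + 24*15.999 + 2*1.008 = 812.353 g/mol.
Each formula unit contains 8 Si, equivalent to 8/1 = 8.0000 mol SiO2.
M(SiO2) = 1×28.085 + 2×15.999 = 60.083 g/mol.
Mass of SiO2 per formula unit = 8.0000 × 60.083 = 480.664 g.
SiO2 wt% = 480.664 / 812.353 × 100 = 59.17%.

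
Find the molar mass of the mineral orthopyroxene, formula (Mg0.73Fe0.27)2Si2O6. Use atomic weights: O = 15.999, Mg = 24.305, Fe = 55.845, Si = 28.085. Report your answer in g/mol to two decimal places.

217.81 g/mol

M = 1.46×24.305 + 0.54×55.845 + 2×28.085 + 6×15.999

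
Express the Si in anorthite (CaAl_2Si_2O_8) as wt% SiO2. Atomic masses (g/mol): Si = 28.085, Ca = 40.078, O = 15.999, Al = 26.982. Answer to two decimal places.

M(CaAl_2Si_2O_8) = 278.204 g/mol; M(SiO2) = 60.083 g/mol.
Moles SiO2 per formula unit = 2 Si ÷ 1 = 2.0000.
SiO2 fraction = (2.0000 × 60.083) / 278.204 = 120.166/278.204 = 0.4319.

43.19 wt%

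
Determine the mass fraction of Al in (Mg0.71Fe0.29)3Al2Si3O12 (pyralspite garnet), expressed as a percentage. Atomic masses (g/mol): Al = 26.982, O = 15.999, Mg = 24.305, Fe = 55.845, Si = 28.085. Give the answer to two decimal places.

12.53 weight percent

M((Mg0.71Fe0.29)3Al2Si3O12) = 430.562 g/mol.
Al contributes 2 × 26.982 = 53.964 g per mole.
53.964/430.562 = 0.1253 → 12.53%.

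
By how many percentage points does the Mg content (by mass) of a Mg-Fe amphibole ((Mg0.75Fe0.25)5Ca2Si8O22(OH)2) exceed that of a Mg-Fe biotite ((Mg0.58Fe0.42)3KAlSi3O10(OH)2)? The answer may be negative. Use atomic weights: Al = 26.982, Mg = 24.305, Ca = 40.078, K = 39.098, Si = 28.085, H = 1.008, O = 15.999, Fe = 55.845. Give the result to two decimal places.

1.45 percentage points

Mg in (Mg0.75Fe0.25)5Ca2Si8O22(OH)2: molar mass 851.778 g/mol; 3.75×24.305 = 91.144 g → 10.70 wt%.
Mg in (Mg0.58Fe0.42)3KAlSi3O10(OH)2: molar mass 456.994 g/mol; 1.74×24.305 = 42.291 g → 9.25 wt%.
Difference = 10.70 − 9.25 = 1.45 percentage points.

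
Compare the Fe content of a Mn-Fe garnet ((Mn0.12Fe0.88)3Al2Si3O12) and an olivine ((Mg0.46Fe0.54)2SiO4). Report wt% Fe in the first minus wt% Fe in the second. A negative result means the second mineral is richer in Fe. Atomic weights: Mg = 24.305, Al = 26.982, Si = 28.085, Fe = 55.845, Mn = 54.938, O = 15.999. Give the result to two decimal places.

-4.87 percentage points

First mineral: 147.431 g Fe in 497.415 g formula = 29.64 wt% Fe.
Second mineral: 60.313 g Fe in 174.754 g formula = 34.51 wt% Fe.
29.64% − 34.51% gives a difference of -4.87 percentage points.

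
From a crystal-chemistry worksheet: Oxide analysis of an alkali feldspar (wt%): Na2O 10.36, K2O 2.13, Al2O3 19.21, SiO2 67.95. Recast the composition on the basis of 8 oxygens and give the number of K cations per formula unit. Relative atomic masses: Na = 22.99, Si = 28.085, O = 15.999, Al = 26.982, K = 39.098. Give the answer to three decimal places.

0.120 K apfu

Na2O: 10.36/61.979 = 0.16715 mol → 0.33430 mol Na, 0.16715 mol O.
K2O: 2.13/94.195 = 0.02261 mol → 0.04522 mol K, 0.02261 mol O.
Al2O3: 19.21/101.961 = 0.18841 mol → 0.37682 mol Al, 0.56523 mol O.
SiO2: 67.95/60.083 = 1.13094 mol → 1.13094 mol Si, 2.26188 mol O.
Total oxygen = 3.01687 mol. Normalization factor = 8/3.01687 = 2.65175.
K per 8 O = 0.04522 × 2.65175 = 0.120.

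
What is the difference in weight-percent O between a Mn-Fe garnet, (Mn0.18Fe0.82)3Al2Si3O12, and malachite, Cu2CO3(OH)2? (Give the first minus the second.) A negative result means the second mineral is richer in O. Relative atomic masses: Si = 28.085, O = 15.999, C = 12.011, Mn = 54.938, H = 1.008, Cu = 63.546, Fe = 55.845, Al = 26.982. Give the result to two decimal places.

First mineral: 191.988 g O in 497.252 g formula = 38.61 wt% O.
Second mineral: 79.995 g O in 221.114 g formula = 36.18 wt% O.
38.61% − 36.18% gives a difference of 2.43 percentage points.

2.43 percentage points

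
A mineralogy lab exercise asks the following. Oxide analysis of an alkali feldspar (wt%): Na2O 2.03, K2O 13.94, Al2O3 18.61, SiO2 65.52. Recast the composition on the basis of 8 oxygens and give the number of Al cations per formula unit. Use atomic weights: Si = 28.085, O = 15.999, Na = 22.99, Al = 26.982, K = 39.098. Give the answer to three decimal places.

1.004 Al apfu

Na2O: 2.03/61.979 = 0.03275 mol → 0.06550 mol Na, 0.03275 mol O.
K2O: 13.94/94.195 = 0.14799 mol → 0.29598 mol K, 0.14799 mol O.
Al2O3: 18.61/101.961 = 0.18252 mol → 0.36504 mol Al, 0.54756 mol O.
SiO2: 65.52/60.083 = 1.09049 mol → 1.09049 mol Si, 2.18098 mol O.
Total oxygen = 2.90928 mol. Normalization factor = 8/2.90928 = 2.74982.
Al per 8 O = 0.36504 × 2.74982 = 1.004.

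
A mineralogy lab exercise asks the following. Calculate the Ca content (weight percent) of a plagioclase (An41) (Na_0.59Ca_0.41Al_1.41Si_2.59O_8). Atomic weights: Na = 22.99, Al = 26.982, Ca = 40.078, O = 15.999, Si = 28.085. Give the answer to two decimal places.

6.11 weight percent

Formula mass = 0.59×22.99 + 0.41×40.078 + 1.41×26.982 + 2.59×28.085 + 8×15.999 = 268.773 g/mol, of which 16.432 g is Ca.
So Ca makes up 16.432/268.773 = 0.0611 of the mass, i.e. 6.11%.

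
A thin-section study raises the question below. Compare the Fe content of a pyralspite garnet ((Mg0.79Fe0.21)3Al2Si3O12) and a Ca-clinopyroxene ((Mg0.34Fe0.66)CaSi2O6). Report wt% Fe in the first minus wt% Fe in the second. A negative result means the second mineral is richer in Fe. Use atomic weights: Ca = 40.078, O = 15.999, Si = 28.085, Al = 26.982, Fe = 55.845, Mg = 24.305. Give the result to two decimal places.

M((Mg0.79Fe0.21)3Al2Si3O12) = 422.992 g/mol, so wt% Fe = 35.182/422.992 × 100 = 8.32%.
M((Mg0.34Fe0.66)CaSi2O6) = 237.363 g/mol, so wt% Fe = 36.858/237.363 × 100 = 15.53%.
8.32 − 15.53 = -7.21 pp.

-7.21 percentage points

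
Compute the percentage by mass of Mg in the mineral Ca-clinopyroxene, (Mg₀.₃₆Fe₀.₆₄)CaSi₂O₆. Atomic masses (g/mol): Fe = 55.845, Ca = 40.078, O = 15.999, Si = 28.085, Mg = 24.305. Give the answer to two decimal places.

3.70 weight percent

Formula mass = 0.36*24.305 + 0.64*55.845 + 1*40.078 + 2*28.085 + 6*15.999 = 236.733 g/mol, of which 8.750 g is Mg.
So Mg makes up 8.750/236.733 = 0.0370 of the mass, i.e. 3.70%.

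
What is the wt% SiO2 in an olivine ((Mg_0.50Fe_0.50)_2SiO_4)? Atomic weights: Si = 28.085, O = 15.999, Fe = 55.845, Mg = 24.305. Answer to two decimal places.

M((Mg_0.50Fe_0.50)_2SiO_4) = 172.231 g/mol; M(SiO2) = 60.083 g/mol.
Moles SiO2 per formula unit = 1 Si ÷ 1 = 1.0000.
SiO2 fraction = (1.0000 × 60.083) / 172.231 = 60.083/172.231 = 0.3489.

34.89 wt%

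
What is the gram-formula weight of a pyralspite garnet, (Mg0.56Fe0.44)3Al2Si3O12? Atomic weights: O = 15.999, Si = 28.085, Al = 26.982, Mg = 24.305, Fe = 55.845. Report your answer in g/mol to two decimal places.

Mg: 1.68 × 24.305 = 40.8324
Fe: 1.32 × 55.845 = 73.7154
Al: 2 × 26.982 = 53.9640
Si: 3 × 28.085 = 84.2550
O: 12 × 15.999 = 191.9880
Summing the contributions gives the formula mass.

444.75 g/mol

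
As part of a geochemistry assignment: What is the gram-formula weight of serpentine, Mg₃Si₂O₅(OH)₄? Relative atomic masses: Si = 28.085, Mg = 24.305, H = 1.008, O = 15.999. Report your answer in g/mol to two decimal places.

The formula mass is the sum 3×24.305 + 2×28.085 + 9×15.999 + 4×1.008.

277.11 g/mol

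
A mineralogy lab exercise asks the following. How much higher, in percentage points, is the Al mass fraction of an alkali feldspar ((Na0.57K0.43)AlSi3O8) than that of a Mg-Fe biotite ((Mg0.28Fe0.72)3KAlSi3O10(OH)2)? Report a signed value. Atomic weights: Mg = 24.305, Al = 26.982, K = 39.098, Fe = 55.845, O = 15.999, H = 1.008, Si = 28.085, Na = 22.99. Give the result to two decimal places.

First mineral: 26.982 g Al in 269.145 g formula = 10.03 wt% Al.
Second mineral: 26.982 g Al in 485.380 g formula = 5.56 wt% Al.
10.03% − 5.56% gives a difference of 4.47 percentage points.

4.47 percentage points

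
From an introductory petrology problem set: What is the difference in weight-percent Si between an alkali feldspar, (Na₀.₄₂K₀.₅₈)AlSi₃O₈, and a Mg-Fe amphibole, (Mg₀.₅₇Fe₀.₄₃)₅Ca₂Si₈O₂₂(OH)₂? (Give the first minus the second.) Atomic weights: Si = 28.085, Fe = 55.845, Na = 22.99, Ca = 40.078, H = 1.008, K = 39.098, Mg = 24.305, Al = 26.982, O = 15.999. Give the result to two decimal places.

Si in (Na₀.₄₂K₀.₅₈)AlSi₃O₈: molar mass 271.562 g/mol; 3×28.085 = 84.255 g → 31.03 wt%.
Si in (Mg₀.₅₇Fe₀.₄₃)₅Ca₂Si₈O₂₂(OH)₂: molar mass 880.164 g/mol; 8×28.085 = 224.680 g → 25.53 wt%.
Difference = 31.03 − 25.53 = 5.50 percentage points.

5.50 percentage points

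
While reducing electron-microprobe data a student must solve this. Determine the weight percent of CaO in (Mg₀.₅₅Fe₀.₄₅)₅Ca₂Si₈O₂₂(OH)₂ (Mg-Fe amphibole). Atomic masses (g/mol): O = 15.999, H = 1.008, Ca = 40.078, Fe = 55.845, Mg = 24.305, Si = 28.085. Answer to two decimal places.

Formula mass = 883.318 g/mol.
2 Ca → 2.0000 mol CaO per formula unit; M(CaO) = 56.077, so CaO mass = 112.154 g.
112.154/883.318 × 100 = 12.70 wt%.

12.70 wt%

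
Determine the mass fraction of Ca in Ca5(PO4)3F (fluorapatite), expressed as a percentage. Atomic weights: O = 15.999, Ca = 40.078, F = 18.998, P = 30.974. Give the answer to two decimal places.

Formula mass = 5·40.078 + 3·30.974 + 12·15.999 + 1·18.998 = 504.298 g/mol, of which 200.390 g is Ca.
So Ca makes up 200.390/504.298 = 0.3974 of the mass, i.e. 39.74%.

39.74 wt%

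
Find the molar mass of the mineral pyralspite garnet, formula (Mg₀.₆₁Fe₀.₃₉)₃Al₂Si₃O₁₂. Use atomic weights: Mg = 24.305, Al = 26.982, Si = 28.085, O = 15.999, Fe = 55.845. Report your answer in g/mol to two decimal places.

M = 1.83×24.305 + 1.17×55.845 + 2×26.982 + 3×28.085 + 12×15.999

440.02 g/mol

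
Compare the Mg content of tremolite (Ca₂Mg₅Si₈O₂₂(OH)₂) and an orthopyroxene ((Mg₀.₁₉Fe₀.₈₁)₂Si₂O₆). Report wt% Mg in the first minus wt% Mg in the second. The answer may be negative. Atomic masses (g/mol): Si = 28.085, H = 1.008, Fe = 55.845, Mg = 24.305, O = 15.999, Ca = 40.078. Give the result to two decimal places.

11.29 percentage points

First mineral: 121.525 g Mg in 812.353 g formula = 14.96 wt% Mg.
Second mineral: 9.236 g Mg in 251.869 g formula = 3.67 wt% Mg.
14.96% − 3.67% gives a difference of 11.29 percentage points.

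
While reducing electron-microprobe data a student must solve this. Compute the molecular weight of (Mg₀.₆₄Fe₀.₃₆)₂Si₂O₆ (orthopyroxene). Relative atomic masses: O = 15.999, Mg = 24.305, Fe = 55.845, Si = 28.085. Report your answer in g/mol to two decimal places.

Mg: 1.28 × 24.305 = 31.1104
Fe: 0.72 × 55.845 = 40.2084
Si: 2 × 28.085 = 56.1700
O: 6 × 15.999 = 95.9940
Summing the contributions gives the formula mass.

223.48 g/mol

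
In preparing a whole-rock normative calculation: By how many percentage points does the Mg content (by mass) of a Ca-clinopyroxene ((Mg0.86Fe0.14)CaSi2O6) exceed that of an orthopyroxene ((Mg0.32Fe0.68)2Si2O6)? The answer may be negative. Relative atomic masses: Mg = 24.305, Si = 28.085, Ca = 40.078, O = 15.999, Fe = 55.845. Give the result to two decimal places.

3.08 percentage points

Mg in (Mg0.86Fe0.14)CaSi2O6: molar mass 220.963 g/mol; 0.86×24.305 = 20.902 g → 9.46 wt%.
Mg in (Mg0.32Fe0.68)2Si2O6: molar mass 243.668 g/mol; 0.64×24.305 = 15.555 g → 6.38 wt%.
Difference = 9.46 − 6.38 = 3.08 percentage points.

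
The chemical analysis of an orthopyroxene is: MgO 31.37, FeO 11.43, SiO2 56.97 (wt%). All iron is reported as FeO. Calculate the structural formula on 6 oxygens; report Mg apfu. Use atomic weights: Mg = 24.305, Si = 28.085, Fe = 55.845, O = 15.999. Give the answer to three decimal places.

1.648 Mg apfu

MgO (M=40.304): mol = 0.77833; Mg = 0.77833, O = 0.77833.
FeO (M=71.844): mol = 0.15909; Fe = 0.15909, O = 0.15909.
SiO2 (M=60.083): mol = 0.94819; Si = 0.94819, O = 1.89638.
ΣO = 2.83380; factor = 6/ΣO = 2.11730.
Mg apfu = 0.77833 × 2.11730 = 1.648.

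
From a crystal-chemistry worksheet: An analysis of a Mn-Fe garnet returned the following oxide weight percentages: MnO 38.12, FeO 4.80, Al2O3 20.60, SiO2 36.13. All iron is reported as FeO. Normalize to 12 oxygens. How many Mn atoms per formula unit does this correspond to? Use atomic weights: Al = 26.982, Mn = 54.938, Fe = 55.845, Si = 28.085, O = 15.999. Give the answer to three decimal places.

2.672 Mn apfu

MnO: 38.12/70.937 = 0.53738 mol → 0.53738 mol Mn, 0.53738 mol O.
FeO: 4.80/71.844 = 0.06681 mol → 0.06681 mol Fe, 0.06681 mol O.
Al2O3: 20.60/101.961 = 0.20204 mol → 0.40408 mol Al, 0.60612 mol O.
SiO2: 36.13/60.083 = 0.60133 mol → 0.60133 mol Si, 1.20266 mol O.
Total oxygen = 2.41297 mol. Normalization factor = 12/2.41297 = 4.97312.
Mn per 12 O = 0.53738 × 4.97312 = 2.672.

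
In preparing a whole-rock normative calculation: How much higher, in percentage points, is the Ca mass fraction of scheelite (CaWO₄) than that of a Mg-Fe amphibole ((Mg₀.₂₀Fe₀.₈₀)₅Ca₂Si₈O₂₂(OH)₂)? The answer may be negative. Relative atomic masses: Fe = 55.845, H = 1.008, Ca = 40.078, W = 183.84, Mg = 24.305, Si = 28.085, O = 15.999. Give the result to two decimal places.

5.38 percentage points

First mineral: 40.078 g Ca in 287.914 g formula = 13.92 wt% Ca.
Second mineral: 80.156 g Ca in 938.513 g formula = 8.54 wt% Ca.
13.92% − 8.54% gives a difference of 5.38 percentage points.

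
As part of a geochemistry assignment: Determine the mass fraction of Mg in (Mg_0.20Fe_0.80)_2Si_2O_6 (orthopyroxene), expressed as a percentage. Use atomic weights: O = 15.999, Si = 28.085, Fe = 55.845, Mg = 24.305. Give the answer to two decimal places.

M((Mg_0.20Fe_0.80)_2Si_2O_6) = 251.238 g/mol.
Mg contributes 0.40 × 24.305 = 9.722 g per mole.
9.722/251.238 = 0.0387 → 3.87%.

3.87 wt%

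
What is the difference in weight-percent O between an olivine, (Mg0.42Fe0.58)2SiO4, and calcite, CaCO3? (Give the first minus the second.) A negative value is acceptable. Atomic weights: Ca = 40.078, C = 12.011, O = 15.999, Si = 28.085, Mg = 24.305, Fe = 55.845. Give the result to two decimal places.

O in (Mg0.42Fe0.58)2SiO4: molar mass 177.277 g/mol; 4×15.999 = 63.996 g → 36.10 wt%.
O in CaCO3: molar mass 100.086 g/mol; 3×15.999 = 47.997 g → 47.96 wt%.
Difference = 36.10 − 47.96 = -11.86 percentage points.

-11.86 percentage points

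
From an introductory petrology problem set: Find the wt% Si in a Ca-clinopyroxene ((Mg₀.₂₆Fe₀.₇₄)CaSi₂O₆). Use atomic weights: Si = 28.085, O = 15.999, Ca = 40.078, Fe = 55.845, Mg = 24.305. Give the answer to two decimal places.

23.42 mass %

Formula mass = 0.26×24.305 + 0.74×55.845 + 1×40.078 + 2×28.085 + 6×15.999 = 239.887 g/mol, of which 56.170 g is Si.
So Si makes up 56.170/239.887 = 0.2342 of the mass, i.e. 23.42%.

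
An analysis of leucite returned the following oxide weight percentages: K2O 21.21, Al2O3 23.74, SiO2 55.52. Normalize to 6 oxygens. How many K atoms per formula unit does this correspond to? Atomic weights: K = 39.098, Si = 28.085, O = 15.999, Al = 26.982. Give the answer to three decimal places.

0.975 K apfu

K2O (M=94.195): mol = 0.22517; K = 0.45034, O = 0.22517.
Al2O3 (M=101.961): mol = 0.23283; Al = 0.46566, O = 0.69849.
SiO2 (M=60.083): mol = 0.92406; Si = 0.92406, O = 1.84812.
ΣO = 2.77178; factor = 6/ΣO = 2.16467.
K apfu = 0.45034 × 2.16467 = 0.975.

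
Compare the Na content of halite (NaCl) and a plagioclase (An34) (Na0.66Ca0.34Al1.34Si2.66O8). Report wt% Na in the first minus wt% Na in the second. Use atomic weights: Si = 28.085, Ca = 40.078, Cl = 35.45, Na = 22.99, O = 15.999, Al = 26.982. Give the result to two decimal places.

M(NaCl) = 58.440 g/mol, so wt% Na = 22.990/58.440 × 100 = 39.34%.
M(Na0.66Ca0.34Al1.34Si2.66O8) = 267.654 g/mol, so wt% Na = 15.173/267.654 × 100 = 5.67%.
39.34 − 5.67 = 33.67 pp.

33.67 percentage points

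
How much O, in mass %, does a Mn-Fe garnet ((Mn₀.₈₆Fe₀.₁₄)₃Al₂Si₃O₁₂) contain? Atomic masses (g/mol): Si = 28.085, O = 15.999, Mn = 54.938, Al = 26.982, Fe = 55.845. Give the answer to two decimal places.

M((Mn₀.₈₆Fe₀.₁₄)₃Al₂Si₃O₁₂) = 495.402 g/mol.
O contributes 12 × 15.999 = 191.988 g per mole.
191.988/495.402 = 0.3875 → 38.75%.

38.75 mass %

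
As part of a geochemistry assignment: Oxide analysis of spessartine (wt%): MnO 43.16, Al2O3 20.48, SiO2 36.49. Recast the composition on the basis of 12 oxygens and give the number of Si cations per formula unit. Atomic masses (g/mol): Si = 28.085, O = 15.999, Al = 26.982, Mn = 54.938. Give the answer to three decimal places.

43.16 wt% MnO ÷ 70.937 g/mol = 0.60843 mol, giving 0.60843 Mn and 0.60843 O.
20.48 wt% Al2O3 ÷ 101.961 g/mol = 0.20086 mol, giving 0.40172 Al and 0.60258 O.
36.49 wt% SiO2 ÷ 60.083 g/mol = 0.60733 mol, giving 0.60733 Si and 1.21466 O.
Oxygen sums to 2.42567; scaling by 12/2.42567 = 4.94709 puts the formula on 12 O.
Si: 0.60733 × 4.94709 = 3.005 atoms per formula unit.

3.005 Si apfu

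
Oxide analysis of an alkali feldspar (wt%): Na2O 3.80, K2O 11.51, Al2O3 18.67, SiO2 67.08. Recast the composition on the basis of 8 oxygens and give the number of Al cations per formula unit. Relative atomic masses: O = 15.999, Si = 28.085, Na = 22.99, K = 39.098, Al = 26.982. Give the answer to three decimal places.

0.988 Al apfu

Na2O (M=61.979): mol = 0.06131; Na = 0.12262, O = 0.06131.
K2O (M=94.195): mol = 0.12219; K = 0.24438, O = 0.12219.
Al2O3 (M=101.961): mol = 0.18311; Al = 0.36622, O = 0.54933.
SiO2 (M=60.083): mol = 1.11646; Si = 1.11646, O = 2.23292.
ΣO = 2.96575; factor = 8/ΣO = 2.69746.
Al apfu = 0.36622 × 2.69746 = 0.988.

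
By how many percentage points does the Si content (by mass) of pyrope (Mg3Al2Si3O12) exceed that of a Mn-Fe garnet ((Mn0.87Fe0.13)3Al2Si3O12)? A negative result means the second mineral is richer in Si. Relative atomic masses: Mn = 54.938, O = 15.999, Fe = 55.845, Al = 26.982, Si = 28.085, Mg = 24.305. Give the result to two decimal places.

M(Mg3Al2Si3O12) = 403.122 g/mol, so wt% Si = 84.255/403.122 × 100 = 20.90%.
M((Mn0.87Fe0.13)3Al2Si3O12) = 495.375 g/mol, so wt% Si = 84.255/495.375 × 100 = 17.01%.
20.90 − 17.01 = 3.89 pp.

3.89 percentage points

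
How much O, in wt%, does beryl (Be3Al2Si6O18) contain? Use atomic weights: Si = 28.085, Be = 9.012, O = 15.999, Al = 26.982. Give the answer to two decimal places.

Molar mass of Be3Al2Si6O18: 3*9.012 + 2*26.982 + 6*28.085 + 18*15.999 = 537.492 g/mol.
Mass of O per formula unit: 18 × 15.999 = 287.982 g.
Weight fraction O = 287.982 / 537.492 = 0.5358.

53.58 wt%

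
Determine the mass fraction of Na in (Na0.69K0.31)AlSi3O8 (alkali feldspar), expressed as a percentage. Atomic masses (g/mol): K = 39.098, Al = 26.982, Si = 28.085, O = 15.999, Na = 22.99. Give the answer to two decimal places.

Molar mass of (Na0.69K0.31)AlSi3O8: 0.69·22.99 + 0.31·39.098 + 1·26.982 + 3·28.085 + 8·15.999 = 267.212 g/mol.
Mass of Na per formula unit: 0.69 × 22.99 = 15.863 g.
Weight fraction Na = 15.863 / 267.212 = 0.0594.

5.94 weight percent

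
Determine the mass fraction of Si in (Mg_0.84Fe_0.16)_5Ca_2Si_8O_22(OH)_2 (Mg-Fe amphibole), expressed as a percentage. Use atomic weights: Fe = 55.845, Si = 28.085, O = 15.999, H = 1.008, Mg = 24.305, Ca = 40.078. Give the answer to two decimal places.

M((Mg_0.84Fe_0.16)_5Ca_2Si_8O_22(OH)_2) = 837.585 g/mol.
Si contributes 8 × 28.085 = 224.680 g per mole.
224.680/837.585 = 0.2682 → 26.82%.

26.82 weight percent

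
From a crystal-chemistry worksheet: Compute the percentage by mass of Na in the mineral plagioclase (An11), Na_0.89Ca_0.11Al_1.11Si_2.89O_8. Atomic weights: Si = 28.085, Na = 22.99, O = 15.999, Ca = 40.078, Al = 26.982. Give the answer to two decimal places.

7.75 mass %

Formula mass = 0.89×22.99 + 0.11×40.078 + 1.11×26.982 + 2.89×28.085 + 8×15.999 = 263.977 g/mol, of which 20.461 g is Na.
So Na makes up 20.461/263.977 = 0.0775 of the mass, i.e. 7.75%.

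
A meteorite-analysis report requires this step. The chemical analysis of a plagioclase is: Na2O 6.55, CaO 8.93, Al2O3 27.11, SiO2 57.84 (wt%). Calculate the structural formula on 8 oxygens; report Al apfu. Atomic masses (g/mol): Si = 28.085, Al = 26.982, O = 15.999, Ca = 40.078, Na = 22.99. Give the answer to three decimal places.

Na2O (M=61.979): mol = 0.10568; Na = 0.21136, O = 0.10568.
CaO (M=56.077): mol = 0.15925; Ca = 0.15925, O = 0.15925.
Al2O3 (M=101.961): mol = 0.26589; Al = 0.53178, O = 0.79767.
SiO2 (M=60.083): mol = 0.96267; Si = 0.96267, O = 1.92534.
ΣO = 2.98794; factor = 8/ΣO = 2.67743.
Al apfu = 0.53178 × 2.67743 = 1.424.

1.424 Al apfu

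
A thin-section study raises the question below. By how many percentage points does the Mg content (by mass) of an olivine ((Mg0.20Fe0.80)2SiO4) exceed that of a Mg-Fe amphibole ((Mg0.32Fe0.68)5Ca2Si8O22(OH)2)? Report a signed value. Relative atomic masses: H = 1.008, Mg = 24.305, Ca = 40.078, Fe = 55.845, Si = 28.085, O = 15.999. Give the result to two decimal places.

0.86 percentage points

Mg in (Mg0.20Fe0.80)2SiO4: molar mass 191.155 g/mol; 0.40×24.305 = 9.722 g → 5.09 wt%.
Mg in (Mg0.32Fe0.68)5Ca2Si8O22(OH)2: molar mass 919.589 g/mol; 1.60×24.305 = 38.888 g → 4.23 wt%.
Difference = 5.09 − 4.23 = 0.86 percentage points.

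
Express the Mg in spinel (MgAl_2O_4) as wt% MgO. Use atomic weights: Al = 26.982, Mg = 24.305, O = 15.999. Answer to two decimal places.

M(MgAl_2O_4) = 142.265 g/mol; M(MgO) = 40.304 g/mol.
Moles MgO per formula unit = 1 Mg ÷ 1 = 1.0000.
MgO fraction = (1.0000 × 40.304) / 142.265 = 40.304/142.265 = 0.2833.

28.33 wt%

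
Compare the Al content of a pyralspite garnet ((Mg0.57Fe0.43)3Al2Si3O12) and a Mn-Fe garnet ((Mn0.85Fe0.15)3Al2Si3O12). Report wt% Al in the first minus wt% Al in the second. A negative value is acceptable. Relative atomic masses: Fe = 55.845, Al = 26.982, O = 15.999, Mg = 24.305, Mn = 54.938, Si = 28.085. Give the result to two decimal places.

1.27 percentage points

M((Mg0.57Fe0.43)3Al2Si3O12) = 443.809 g/mol, so wt% Al = 53.964/443.809 × 100 = 12.16%.
M((Mn0.85Fe0.15)3Al2Si3O12) = 495.429 g/mol, so wt% Al = 53.964/495.429 × 100 = 10.89%.
12.16 − 10.89 = 1.27 pp.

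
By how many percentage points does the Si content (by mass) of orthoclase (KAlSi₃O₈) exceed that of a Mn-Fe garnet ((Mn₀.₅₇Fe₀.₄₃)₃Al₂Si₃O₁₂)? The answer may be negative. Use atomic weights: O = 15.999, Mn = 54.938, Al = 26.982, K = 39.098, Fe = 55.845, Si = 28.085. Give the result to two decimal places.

13.29 percentage points

First mineral: 84.255 g Si in 278.327 g formula = 30.27 wt% Si.
Second mineral: 84.255 g Si in 496.191 g formula = 16.98 wt% Si.
30.27% − 16.98% gives a difference of 13.29 percentage points.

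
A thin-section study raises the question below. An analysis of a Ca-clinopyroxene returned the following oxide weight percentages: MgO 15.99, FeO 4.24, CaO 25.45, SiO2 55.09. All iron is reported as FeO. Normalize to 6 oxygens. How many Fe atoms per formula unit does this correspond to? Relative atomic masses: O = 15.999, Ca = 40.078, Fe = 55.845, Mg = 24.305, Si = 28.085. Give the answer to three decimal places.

0.129 Fe apfu

MgO: 15.99/40.304 = 0.39673 mol → 0.39673 mol Mg, 0.39673 mol O.
FeO: 4.24/71.844 = 0.05902 mol → 0.05902 mol Fe, 0.05902 mol O.
CaO: 25.45/56.077 = 0.45384 mol → 0.45384 mol Ca, 0.45384 mol O.
SiO2: 55.09/60.083 = 0.91690 mol → 0.91690 mol Si, 1.83380 mol O.
Total oxygen = 2.74339 mol. Normalization factor = 6/2.74339 = 2.18708.
Fe per 6 O = 0.05902 × 2.18708 = 0.129.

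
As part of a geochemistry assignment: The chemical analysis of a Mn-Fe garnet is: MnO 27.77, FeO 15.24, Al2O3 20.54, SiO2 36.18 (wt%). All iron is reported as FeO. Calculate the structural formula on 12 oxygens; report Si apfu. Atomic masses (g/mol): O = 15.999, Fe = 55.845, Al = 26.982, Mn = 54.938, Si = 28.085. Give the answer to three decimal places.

27.77 wt% MnO ÷ 70.937 g/mol = 0.39147 mol, giving 0.39147 Mn and 0.39147 O.
15.24 wt% FeO ÷ 71.844 g/mol = 0.21213 mol, giving 0.21213 Fe and 0.21213 O.
20.54 wt% Al2O3 ÷ 101.961 g/mol = 0.20145 mol, giving 0.40290 Al and 0.60435 O.
36.18 wt% SiO2 ÷ 60.083 g/mol = 0.60217 mol, giving 0.60217 Si and 1.20434 O.
Oxygen sums to 2.41229; scaling by 12/2.41229 = 4.97453 puts the formula on 12 O.
Si: 0.60217 × 4.97453 = 2.996 atoms per formula unit.

2.996 Si apfu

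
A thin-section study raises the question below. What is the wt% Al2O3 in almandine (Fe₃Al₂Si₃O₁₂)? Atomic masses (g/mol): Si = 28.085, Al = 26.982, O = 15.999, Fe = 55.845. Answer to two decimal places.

Molar mass of Fe₃Al₂Si₃O₁₂ = 3*55.845 + 2*26.982 + 3*28.085 + 12*15.999 = 497.742 g/mol.
Each formula unit contains 2 Al, equivalent to 2/2 = 1.0000 mol Al2O3.
M(Al2O3) = 2×26.982 + 3×15.999 = 101.961 g/mol.
Mass of Al2O3 per formula unit = 1.0000 × 101.961 = 101.961 g.
Al2O3 wt% = 101.961 / 497.742 × 100 = 20.48%.

20.48 wt%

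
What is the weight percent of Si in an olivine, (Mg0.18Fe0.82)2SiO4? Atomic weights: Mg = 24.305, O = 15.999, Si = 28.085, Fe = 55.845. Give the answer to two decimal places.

Formula mass = 0.36×24.305 + 1.64×55.845 + 1×28.085 + 4×15.999 = 192.417 g/mol, of which 28.085 g is Si.
So Si makes up 28.085/192.417 = 0.1460 of the mass, i.e. 14.60%.

14.60 wt%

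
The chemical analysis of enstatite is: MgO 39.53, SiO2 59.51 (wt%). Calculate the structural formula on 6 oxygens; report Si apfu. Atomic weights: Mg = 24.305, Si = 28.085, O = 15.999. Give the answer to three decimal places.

2.007 Si apfu

MgO: 39.53/40.304 = 0.98080 mol → 0.98080 mol Mg, 0.98080 mol O.
SiO2: 59.51/60.083 = 0.99046 mol → 0.99046 mol Si, 1.98092 mol O.
Total oxygen = 2.96172 mol. Normalization factor = 6/2.96172 = 2.02585.
Si per 6 O = 0.99046 × 2.02585 = 2.007.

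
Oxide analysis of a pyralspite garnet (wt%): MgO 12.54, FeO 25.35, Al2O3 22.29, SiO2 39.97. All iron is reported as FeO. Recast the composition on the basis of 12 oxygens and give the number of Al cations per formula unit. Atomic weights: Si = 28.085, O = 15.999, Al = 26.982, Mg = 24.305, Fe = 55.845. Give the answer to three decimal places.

1.980 Al apfu

12.54 wt% MgO ÷ 40.304 g/mol = 0.31114 mol, giving 0.31114 Mg and 0.31114 O.
25.35 wt% FeO ÷ 71.844 g/mol = 0.35285 mol, giving 0.35285 Fe and 0.35285 O.
22.29 wt% Al2O3 ÷ 101.961 g/mol = 0.21861 mol, giving 0.43722 Al and 0.65583 O.
39.97 wt% SiO2 ÷ 60.083 g/mol = 0.66525 mol, giving 0.66525 Si and 1.33050 O.
Oxygen sums to 2.65032; scaling by 12/2.65032 = 4.52776 puts the formula on 12 O.
Al: 0.43722 × 4.52776 = 1.980 atoms per formula unit.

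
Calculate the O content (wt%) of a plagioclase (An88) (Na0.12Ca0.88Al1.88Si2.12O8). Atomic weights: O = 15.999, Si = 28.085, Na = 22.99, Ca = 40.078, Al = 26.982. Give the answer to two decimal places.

Formula mass = 0.12×22.99 + 0.88×40.078 + 1.88×26.982 + 2.12×28.085 + 8×15.999 = 276.286 g/mol, of which 127.992 g is O.
So O makes up 127.992/276.286 = 0.4633 of the mass, i.e. 46.33%.

46.33 wt%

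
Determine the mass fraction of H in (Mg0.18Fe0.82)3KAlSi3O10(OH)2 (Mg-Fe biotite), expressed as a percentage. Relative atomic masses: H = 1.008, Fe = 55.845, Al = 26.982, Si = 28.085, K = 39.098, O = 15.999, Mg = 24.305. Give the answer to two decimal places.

0.41 weight percent

Molar mass of (Mg0.18Fe0.82)3KAlSi3O10(OH)2: 0.54·24.305 + 2.46·55.845 + 1·39.098 + 1·26.982 + 3·28.085 + 12·15.999 + 2·1.008 = 494.842 g/mol.
Mass of H per formula unit: 2 × 1.008 = 2.016 g.
Weight fraction H = 2.016 / 494.842 = 0.0041.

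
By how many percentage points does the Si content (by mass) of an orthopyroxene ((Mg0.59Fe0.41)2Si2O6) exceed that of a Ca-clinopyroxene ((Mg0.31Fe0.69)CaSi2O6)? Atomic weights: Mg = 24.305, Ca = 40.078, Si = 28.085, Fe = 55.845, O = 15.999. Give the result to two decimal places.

M((Mg0.59Fe0.41)2Si2O6) = 226.637 g/mol, so wt% Si = 56.170/226.637 × 100 = 24.78%.
M((Mg0.31Fe0.69)CaSi2O6) = 238.310 g/mol, so wt% Si = 56.170/238.310 × 100 = 23.57%.
24.78 − 23.57 = 1.21 pp.

1.21 percentage points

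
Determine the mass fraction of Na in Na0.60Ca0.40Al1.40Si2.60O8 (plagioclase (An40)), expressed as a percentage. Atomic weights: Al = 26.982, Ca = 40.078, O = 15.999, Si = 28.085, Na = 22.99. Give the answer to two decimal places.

Molar mass of Na0.60Ca0.40Al1.40Si2.60O8: 0.60×22.99 + 0.40×40.078 + 1.40×26.982 + 2.60×28.085 + 8×15.999 = 268.613 g/mol.
Mass of Na per formula unit: 0.60 × 22.99 = 13.794 g.
Weight fraction Na = 13.794 / 268.613 = 0.0514.

5.14 weight percent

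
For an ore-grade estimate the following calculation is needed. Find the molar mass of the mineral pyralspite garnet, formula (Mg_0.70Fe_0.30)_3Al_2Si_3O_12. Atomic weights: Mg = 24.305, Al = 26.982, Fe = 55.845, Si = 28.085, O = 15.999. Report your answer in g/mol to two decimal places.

431.51 g/mol

M = 2.10*24.305 + 0.90*55.845 + 2*26.982 + 3*28.085 + 12*15.999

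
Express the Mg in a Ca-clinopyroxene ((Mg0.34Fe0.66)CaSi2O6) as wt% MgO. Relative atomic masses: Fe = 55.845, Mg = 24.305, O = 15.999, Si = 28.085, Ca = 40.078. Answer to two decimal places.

M((Mg0.34Fe0.66)CaSi2O6) = 237.363 g/mol; M(MgO) = 40.304 g/mol.
Moles MgO per formula unit = 0.34 Mg ÷ 1 = 0.3400.
MgO fraction = (0.3400 × 40.304) / 237.363 = 13.703/237.363 = 0.0577.

5.77 wt%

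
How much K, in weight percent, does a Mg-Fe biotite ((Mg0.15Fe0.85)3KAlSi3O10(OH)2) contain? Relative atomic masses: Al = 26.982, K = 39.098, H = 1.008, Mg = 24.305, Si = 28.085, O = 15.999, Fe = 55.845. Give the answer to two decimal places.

Molar mass of (Mg0.15Fe0.85)3KAlSi3O10(OH)2: 0.45·24.305 + 2.55·55.845 + 1·39.098 + 1·26.982 + 3·28.085 + 12·15.999 + 2·1.008 = 497.681 g/mol.
Mass of K per formula unit: 1 × 39.098 = 39.098 g.
Weight fraction K = 39.098 / 497.681 = 0.0786.

7.86 weight percent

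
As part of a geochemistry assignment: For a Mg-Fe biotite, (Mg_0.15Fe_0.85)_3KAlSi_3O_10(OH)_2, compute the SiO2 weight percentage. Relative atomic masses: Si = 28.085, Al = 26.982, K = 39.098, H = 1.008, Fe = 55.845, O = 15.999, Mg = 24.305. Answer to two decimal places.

Formula mass = 497.681 g/mol.
3 Si → 3.0000 mol SiO2 per formula unit; M(SiO2) = 60.083, so SiO2 mass = 180.249 g.
180.249/497.681 × 100 = 36.22 wt%.

36.22 wt%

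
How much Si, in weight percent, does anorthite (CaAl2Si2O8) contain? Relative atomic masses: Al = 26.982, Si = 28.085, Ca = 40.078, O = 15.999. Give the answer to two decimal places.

Formula mass = 1×40.078 + 2×26.982 + 2×28.085 + 8×15.999 = 278.204 g/mol, of which 56.170 g is Si.
So Si makes up 56.170/278.204 = 0.2019 of the mass, i.e. 20.19%.

20.19 weight percent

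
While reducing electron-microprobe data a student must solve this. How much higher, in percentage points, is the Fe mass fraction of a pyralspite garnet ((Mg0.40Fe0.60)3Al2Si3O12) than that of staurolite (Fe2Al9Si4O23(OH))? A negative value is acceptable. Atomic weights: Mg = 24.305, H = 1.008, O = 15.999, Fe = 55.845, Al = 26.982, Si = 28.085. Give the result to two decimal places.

M((Mg0.40Fe0.60)3Al2Si3O12) = 459.894 g/mol, so wt% Fe = 100.521/459.894 × 100 = 21.86%.
M(Fe2Al9Si4O23(OH)) = 851.852 g/mol, so wt% Fe = 111.690/851.852 × 100 = 13.11%.
21.86 − 13.11 = 8.75 pp.

8.75 percentage points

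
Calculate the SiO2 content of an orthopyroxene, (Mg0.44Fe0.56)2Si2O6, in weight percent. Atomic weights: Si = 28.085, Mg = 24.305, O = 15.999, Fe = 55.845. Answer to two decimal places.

Molar mass of (Mg0.44Fe0.56)2Si2O6 = 0.88*24.305 + 1.12*55.845 + 2*28.085 + 6*15.999 = 236.099 g/mol.
Each formula unit contains 2 Si, equivalent to 2/1 = 2.0000 mol SiO2.
M(SiO2) = 1×28.085 + 2×15.999 = 60.083 g/mol.
Mass of SiO2 per formula unit = 2.0000 × 60.083 = 120.166 g.
SiO2 wt% = 120.166 / 236.099 × 100 = 50.90%.

50.90 wt%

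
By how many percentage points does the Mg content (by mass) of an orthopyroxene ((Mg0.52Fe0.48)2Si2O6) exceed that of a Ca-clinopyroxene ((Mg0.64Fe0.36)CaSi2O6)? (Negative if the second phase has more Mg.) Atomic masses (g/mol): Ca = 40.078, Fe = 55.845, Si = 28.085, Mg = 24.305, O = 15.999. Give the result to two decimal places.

4.11 percentage points

Mg in (Mg0.52Fe0.48)2Si2O6: molar mass 231.052 g/mol; 1.04×24.305 = 25.277 g → 10.94 wt%.
Mg in (Mg0.64Fe0.36)CaSi2O6: molar mass 227.901 g/mol; 0.64×24.305 = 15.555 g → 6.83 wt%.
Difference = 10.94 − 6.83 = 4.11 percentage points.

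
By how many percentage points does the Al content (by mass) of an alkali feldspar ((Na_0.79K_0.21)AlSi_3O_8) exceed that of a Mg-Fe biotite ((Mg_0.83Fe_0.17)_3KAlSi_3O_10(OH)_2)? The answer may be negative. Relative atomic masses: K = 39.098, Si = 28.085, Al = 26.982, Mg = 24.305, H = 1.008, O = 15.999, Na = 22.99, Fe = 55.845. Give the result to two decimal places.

3.93 percentage points

First mineral: 26.982 g Al in 265.602 g formula = 10.16 wt% Al.
Second mineral: 26.982 g Al in 433.339 g formula = 6.23 wt% Al.
10.16% − 6.23% gives a difference of 3.93 percentage points.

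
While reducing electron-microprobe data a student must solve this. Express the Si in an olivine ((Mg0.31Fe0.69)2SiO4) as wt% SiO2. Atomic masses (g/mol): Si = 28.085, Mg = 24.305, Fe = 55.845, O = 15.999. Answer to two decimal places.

32.62 wt%

Formula mass = 184.216 g/mol.
1 Si → 1.0000 mol SiO2 per formula unit; M(SiO2) = 60.083, so SiO2 mass = 60.083 g.
60.083/184.216 × 100 = 32.62 wt%.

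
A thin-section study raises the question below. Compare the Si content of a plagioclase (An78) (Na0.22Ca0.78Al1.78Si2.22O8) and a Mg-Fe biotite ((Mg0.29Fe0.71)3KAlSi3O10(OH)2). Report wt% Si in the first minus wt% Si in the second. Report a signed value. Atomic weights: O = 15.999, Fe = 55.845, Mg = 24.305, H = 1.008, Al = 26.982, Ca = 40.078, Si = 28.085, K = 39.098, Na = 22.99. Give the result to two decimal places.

5.31 percentage points

Si in Na0.22Ca0.78Al1.78Si2.22O8: molar mass 274.687 g/mol; 2.22×28.085 = 62.349 g → 22.70 wt%.
Si in (Mg0.29Fe0.71)3KAlSi3O10(OH)2: molar mass 484.434 g/mol; 3×28.085 = 84.255 g → 17.39 wt%.
Difference = 22.70 − 17.39 = 5.31 percentage points.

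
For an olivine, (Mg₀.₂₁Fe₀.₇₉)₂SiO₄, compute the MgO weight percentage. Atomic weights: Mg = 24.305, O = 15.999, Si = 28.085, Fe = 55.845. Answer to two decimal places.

Molar mass of (Mg₀.₂₁Fe₀.₇₉)₂SiO₄ = 0.42*24.305 + 1.58*55.845 + 1*28.085 + 4*15.999 = 190.524 g/mol.
Each formula unit contains 0.42 Mg, equivalent to 0.42/1 = 0.4200 mol MgO.
M(MgO) = 1×24.305 + 1×15.999 = 40.304 g/mol.
Mass of MgO per formula unit = 0.4200 × 40.304 = 16.928 g.
MgO wt% = 16.928 / 190.524 × 100 = 8.88%.

8.88 wt%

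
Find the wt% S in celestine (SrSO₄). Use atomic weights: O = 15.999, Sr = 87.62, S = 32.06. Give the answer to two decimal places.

Molar mass of SrSO₄: 1×87.62 + 1×32.06 + 4×15.999 = 183.676 g/mol.
Mass of S per formula unit: 1 × 32.06 = 32.060 g.
Weight fraction S = 32.060 / 183.676 = 0.1745.

17.45 wt%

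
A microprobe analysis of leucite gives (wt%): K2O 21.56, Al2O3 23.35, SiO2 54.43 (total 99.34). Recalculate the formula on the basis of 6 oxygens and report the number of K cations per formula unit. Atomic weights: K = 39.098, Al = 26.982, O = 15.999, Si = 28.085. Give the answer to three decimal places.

1.007 K apfu

21.56 wt% K2O ÷ 94.195 g/mol = 0.22889 mol, giving 0.45778 K and 0.22889 O.
23.35 wt% Al2O3 ÷ 101.961 g/mol = 0.22901 mol, giving 0.45802 Al and 0.68703 O.
54.43 wt% SiO2 ÷ 60.083 g/mol = 0.90591 mol, giving 0.90591 Si and 1.81182 O.
Oxygen sums to 2.72774; scaling by 6/2.72774 = 2.19962 puts the formula on 6 O.
K: 0.45778 × 2.19962 = 1.007 atoms per formula unit.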